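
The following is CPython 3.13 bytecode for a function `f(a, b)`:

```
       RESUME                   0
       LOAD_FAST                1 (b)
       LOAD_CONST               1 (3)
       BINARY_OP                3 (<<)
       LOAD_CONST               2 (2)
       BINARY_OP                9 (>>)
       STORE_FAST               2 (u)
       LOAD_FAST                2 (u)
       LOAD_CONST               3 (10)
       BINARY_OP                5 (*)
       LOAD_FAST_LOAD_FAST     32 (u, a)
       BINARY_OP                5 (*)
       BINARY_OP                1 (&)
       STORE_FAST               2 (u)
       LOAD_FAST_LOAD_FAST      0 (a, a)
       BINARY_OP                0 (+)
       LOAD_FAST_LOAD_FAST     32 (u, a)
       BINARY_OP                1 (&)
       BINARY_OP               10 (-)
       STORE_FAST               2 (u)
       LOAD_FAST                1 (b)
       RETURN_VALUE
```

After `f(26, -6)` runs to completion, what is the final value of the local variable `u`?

44

LOAD_FAST b → push -6. Stack: [-6]
LOAD_CONST → push 3. Stack: [-6, 3]
BINARY_OP << → -6 << 3 = -48. Stack: [-48]
LOAD_CONST → push 2. Stack: [-48, 2]
BINARY_OP >> → -48 >> 2 = -12. Stack: [-12]
STORE_FAST u → u=-12. Stack: []
LOAD_FAST u → push -12. Stack: [-12]
LOAD_CONST → push 10. Stack: [-12, 10]
BINARY_OP * → -12 * 10 = -120. Stack: [-120]
LOAD_FAST_LOAD_FAST u,a → push -12,26. Stack: [-120, -12, 26]
BINARY_OP * → -12 * 26 = -312. Stack: [-120, -312]
BINARY_OP & → -120 & -312 = -376. Stack: [-376]
STORE_FAST u → u=-376. Stack: []
LOAD_FAST_LOAD_FAST a,a → push 26,26. Stack: [26, 26]
BINARY_OP + → 26 + 26 = 52. Stack: [52]
LOAD_FAST_LOAD_FAST u,a → push -376,26. Stack: [52, -376, 26]
BINARY_OP & → -376 & 26 = 8. Stack: [52, 8]
BINARY_OP - → 52 - 8 = 44. Stack: [44]
STORE_FAST u → u=44. Stack: []
LOAD_FAST b → push -6. Stack: [-6]
RETURN_VALUE → return -6.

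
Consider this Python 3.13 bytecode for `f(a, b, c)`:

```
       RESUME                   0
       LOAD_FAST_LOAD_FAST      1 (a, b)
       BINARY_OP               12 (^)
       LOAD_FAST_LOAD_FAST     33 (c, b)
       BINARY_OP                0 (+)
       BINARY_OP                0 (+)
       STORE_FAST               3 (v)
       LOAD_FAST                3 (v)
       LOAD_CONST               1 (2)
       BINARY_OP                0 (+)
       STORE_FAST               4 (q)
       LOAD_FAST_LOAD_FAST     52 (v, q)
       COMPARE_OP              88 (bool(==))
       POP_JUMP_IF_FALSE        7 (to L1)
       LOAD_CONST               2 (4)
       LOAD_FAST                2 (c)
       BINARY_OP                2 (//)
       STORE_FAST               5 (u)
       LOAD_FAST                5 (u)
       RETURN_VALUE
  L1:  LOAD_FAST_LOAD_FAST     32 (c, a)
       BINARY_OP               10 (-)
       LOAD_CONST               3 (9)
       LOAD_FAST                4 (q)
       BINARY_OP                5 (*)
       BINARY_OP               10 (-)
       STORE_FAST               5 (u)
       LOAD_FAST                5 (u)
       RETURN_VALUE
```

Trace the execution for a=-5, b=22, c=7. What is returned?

LOAD_FAST_LOAD_FAST a,b → push -5,22. Stack: [-5, 22]
BINARY_OP ^ → -5 ^ 22 = -19. Stack: [-19]
LOAD_FAST_LOAD_FAST c,b → push 7,22. Stack: [-19, 7, 22]
BINARY_OP + → 7 + 22 = 29. Stack: [-19, 29]
BINARY_OP + → -19 + 29 = 10. Stack: [10]
STORE_FAST v → v=10. Stack: []
LOAD_FAST v → push 10. Stack: [10]
LOAD_CONST → push 2. Stack: [10, 2]
BINARY_OP + → 10 + 2 = 12. Stack: [12]
STORE_FAST q → q=12. Stack: []
LOAD_FAST_LOAD_FAST v,q → push 10,12. Stack: [10, 12]
COMPARE_OP bool(==) → 10 vs 12 = False. Stack: [False]
POP_JUMP_IF_FALSE → pop False; jump. Stack: []
LOAD_FAST_LOAD_FAST c,a → push 7,-5. Stack: [7, -5]
BINARY_OP - → 7 - -5 = 12. Stack: [12]
LOAD_CONST → push 9. Stack: [12, 9]
LOAD_FAST q → push 12. Stack: [12, 9, 12]
BINARY_OP * → 9 * 12 = 108. Stack: [12, 108]
BINARY_OP - → 12 - 108 = -96. Stack: [-96]
STORE_FAST u → u=-96. Stack: []
LOAD_FAST u → push -96. Stack: [-96]
RETURN_VALUE → return -96.

-96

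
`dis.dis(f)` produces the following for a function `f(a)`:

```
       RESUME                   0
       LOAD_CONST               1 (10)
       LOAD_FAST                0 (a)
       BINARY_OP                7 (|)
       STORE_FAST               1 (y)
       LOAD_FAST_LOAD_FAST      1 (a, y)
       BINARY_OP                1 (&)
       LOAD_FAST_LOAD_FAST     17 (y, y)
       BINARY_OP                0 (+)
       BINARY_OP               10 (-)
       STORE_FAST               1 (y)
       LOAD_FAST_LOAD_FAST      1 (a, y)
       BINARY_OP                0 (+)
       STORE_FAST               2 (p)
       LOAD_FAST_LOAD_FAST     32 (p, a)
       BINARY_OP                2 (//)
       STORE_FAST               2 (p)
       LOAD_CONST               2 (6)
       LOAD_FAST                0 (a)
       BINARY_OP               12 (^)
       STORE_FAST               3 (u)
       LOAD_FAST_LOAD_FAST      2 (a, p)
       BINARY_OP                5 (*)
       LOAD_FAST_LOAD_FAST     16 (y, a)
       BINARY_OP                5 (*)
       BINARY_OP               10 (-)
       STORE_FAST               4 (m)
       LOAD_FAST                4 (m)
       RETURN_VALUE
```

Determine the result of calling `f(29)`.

928

LOAD_CONST → push 10. Stack: [10]
LOAD_FAST a → push 29. Stack: [10, 29]
BINARY_OP | → 10 | 29 = 31. Stack: [31]
STORE_FAST y → y=31. Stack: []
LOAD_FAST_LOAD_FAST a,y → push 29,31. Stack: [29, 31]
BINARY_OP & → 29 & 31 = 29. Stack: [29]
LOAD_FAST_LOAD_FAST y,y → push 31,31. Stack: [29, 31, 31]
BINARY_OP + → 31 + 31 = 62. Stack: [29, 62]
BINARY_OP - → 29 - 62 = -33. Stack: [-33]
STORE_FAST y → y=-33. Stack: []
LOAD_FAST_LOAD_FAST a,y → push 29,-33. Stack: [29, -33]
BINARY_OP + → 29 + -33 = -4. Stack: [-4]
STORE_FAST p → p=-4. Stack: []
LOAD_FAST_LOAD_FAST p,a → push -4,29. Stack: [-4, 29]
BINARY_OP // → -4 // 29 = -1. Stack: [-1]
STORE_FAST p → p=-1. Stack: []
LOAD_CONST → push 6. Stack: [6]
LOAD_FAST a → push 29. Stack: [6, 29]
BINARY_OP ^ → 6 ^ 29 = 27. Stack: [27]
STORE_FAST u → u=27. Stack: []
LOAD_FAST_LOAD_FAST a,p → push 29,-1. Stack: [29, -1]
BINARY_OP * → 29 * -1 = -29. Stack: [-29]
LOAD_FAST_LOAD_FAST y,a → push -33,29. Stack: [-29, -33, 29]
BINARY_OP * → -33 * 29 = -957. Stack: [-29, -957]
BINARY_OP - → -29 - -957 = 928. Stack: [928]
STORE_FAST m → m=928. Stack: []
LOAD_FAST m → push 928. Stack: [928]
RETURN_VALUE → return 928.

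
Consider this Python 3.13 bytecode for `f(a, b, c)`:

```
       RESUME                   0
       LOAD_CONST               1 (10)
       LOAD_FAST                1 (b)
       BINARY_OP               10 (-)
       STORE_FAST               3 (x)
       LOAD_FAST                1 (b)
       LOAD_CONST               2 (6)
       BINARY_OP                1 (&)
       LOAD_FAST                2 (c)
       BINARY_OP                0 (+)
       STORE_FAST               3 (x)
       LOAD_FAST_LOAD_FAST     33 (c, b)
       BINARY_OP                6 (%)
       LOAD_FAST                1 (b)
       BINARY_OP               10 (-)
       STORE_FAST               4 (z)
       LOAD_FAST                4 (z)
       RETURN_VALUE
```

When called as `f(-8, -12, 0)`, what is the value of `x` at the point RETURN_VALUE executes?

LOAD_CONST → push 10. Stack: [10]
LOAD_FAST b → push -12. Stack: [10, -12]
BINARY_OP - → 10 - -12 = 22. Stack: [22]
STORE_FAST x → x=22. Stack: []
LOAD_FAST b → push -12. Stack: [-12]
LOAD_CONST → push 6. Stack: [-12, 6]
BINARY_OP & → -12 & 6 = 4. Stack: [4]
LOAD_FAST c → push 0. Stack: [4, 0]
BINARY_OP + → 4 + 0 = 4. Stack: [4]
STORE_FAST x → x=4. Stack: []
LOAD_FAST_LOAD_FAST c,b → push 0,-12. Stack: [0, -12]
BINARY_OP % → 0 % -12 = 0. Stack: [0]
LOAD_FAST b → push -12. Stack: [0, -12]
BINARY_OP - → 0 - -12 = 12. Stack: [12]
STORE_FAST z → z=12. Stack: []
LOAD_FAST z → push 12. Stack: [12]
RETURN_VALUE → return 12.

4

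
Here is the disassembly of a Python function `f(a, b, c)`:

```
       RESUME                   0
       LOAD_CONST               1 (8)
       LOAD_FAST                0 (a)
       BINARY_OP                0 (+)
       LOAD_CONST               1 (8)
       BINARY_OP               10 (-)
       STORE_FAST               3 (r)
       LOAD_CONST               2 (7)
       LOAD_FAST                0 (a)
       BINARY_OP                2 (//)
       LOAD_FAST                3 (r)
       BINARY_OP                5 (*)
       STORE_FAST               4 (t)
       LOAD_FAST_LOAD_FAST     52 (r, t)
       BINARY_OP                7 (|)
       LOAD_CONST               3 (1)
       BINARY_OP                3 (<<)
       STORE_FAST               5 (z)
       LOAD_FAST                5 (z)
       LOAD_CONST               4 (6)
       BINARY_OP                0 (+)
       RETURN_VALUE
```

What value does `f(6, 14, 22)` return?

18

LOAD_CONST → push 8. Stack: [8]
LOAD_FAST a → push 6. Stack: [8, 6]
BINARY_OP + → 8 + 6 = 14. Stack: [14]
LOAD_CONST → push 8. Stack: [14, 8]
BINARY_OP - → 14 - 8 = 6. Stack: [6]
STORE_FAST r → r=6. Stack: []
LOAD_CONST → push 7. Stack: [7]
LOAD_FAST a → push 6. Stack: [7, 6]
BINARY_OP // → 7 // 6 = 1. Stack: [1]
LOAD_FAST r → push 6. Stack: [1, 6]
BINARY_OP * → 1 * 6 = 6. Stack: [6]
STORE_FAST t → t=6. Stack: []
LOAD_FAST_LOAD_FAST r,t → push 6,6. Stack: [6, 6]
BINARY_OP | → 6 | 6 = 6. Stack: [6]
LOAD_CONST → push 1. Stack: [6, 1]
BINARY_OP << → 6 << 1 = 12. Stack: [12]
STORE_FAST z → z=12. Stack: []
LOAD_FAST z → push 12. Stack: [12]
LOAD_CONST → push 6. Stack: [12, 6]
BINARY_OP + → 12 + 6 = 18. Stack: [18]
RETURN_VALUE → return 18.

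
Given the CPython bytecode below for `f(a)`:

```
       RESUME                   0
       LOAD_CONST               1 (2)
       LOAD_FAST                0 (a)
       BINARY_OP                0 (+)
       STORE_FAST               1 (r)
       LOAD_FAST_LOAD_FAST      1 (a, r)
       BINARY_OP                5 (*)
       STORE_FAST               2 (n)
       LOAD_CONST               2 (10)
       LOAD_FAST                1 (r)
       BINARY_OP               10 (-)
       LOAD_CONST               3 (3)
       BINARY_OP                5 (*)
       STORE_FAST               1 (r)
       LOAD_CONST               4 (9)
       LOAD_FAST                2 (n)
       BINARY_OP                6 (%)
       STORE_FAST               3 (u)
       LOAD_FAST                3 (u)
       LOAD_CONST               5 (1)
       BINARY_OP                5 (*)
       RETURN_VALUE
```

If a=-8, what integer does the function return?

9

LOAD_CONST → push 2. Stack: [2]
LOAD_FAST a → push -8. Stack: [2, -8]
BINARY_OP + → 2 + -8 = -6. Stack: [-6]
STORE_FAST r → r=-6. Stack: []
LOAD_FAST_LOAD_FAST a,r → push -8,-6. Stack: [-8, -6]
BINARY_OP * → -8 * -6 = 48. Stack: [48]
STORE_FAST n → n=48. Stack: []
LOAD_CONST → push 10. Stack: [10]
LOAD_FAST r → push -6. Stack: [10, -6]
BINARY_OP - → 10 - -6 = 16. Stack: [16]
LOAD_CONST → push 3. Stack: [16, 3]
BINARY_OP * → 16 * 3 = 48. Stack: [48]
STORE_FAST r → r=48. Stack: []
LOAD_CONST → push 9. Stack: [9]
LOAD_FAST n → push 48. Stack: [9, 48]
BINARY_OP % → 9 % 48 = 9. Stack: [9]
STORE_FAST u → u=9. Stack: []
LOAD_FAST u → push 9. Stack: [9]
LOAD_CONST → push 1. Stack: [9, 1]
BINARY_OP * → 9 * 1 = 9. Stack: [9]
RETURN_VALUE → return 9.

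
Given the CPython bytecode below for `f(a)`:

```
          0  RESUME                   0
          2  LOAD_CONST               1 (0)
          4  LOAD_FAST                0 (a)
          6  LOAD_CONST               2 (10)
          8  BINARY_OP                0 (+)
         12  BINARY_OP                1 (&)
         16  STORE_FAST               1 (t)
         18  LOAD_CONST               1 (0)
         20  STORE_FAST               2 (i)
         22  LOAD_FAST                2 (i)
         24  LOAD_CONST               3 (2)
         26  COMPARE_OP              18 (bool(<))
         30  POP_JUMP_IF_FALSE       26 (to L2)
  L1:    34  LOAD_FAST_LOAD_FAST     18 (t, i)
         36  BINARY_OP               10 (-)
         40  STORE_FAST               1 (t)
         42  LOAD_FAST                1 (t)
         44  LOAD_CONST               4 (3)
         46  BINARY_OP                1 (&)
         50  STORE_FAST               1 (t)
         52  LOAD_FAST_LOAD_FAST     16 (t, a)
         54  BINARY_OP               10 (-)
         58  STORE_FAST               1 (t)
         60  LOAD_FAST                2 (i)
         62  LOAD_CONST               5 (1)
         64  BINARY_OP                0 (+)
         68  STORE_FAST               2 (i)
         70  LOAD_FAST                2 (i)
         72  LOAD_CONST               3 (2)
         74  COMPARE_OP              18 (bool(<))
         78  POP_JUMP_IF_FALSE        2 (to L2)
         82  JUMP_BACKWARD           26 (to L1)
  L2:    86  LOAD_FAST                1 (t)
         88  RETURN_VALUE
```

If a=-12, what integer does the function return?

15

LOAD_CONST → push 0. Stack: [0]
LOAD_FAST a → push -12. Stack: [0, -12]
LOAD_CONST → push 10. Stack: [0, -12, 10]
BINARY_OP + → -12 + 10 = -2. Stack: [0, -2]
BINARY_OP & → 0 & -2 = 0. Stack: [0]
STORE_FAST t → t=0. Stack: []
LOAD_CONST → push 0. Stack: [0]
STORE_FAST i → i=0. Stack: []
LOAD_FAST i → push 0. Stack: [0]
LOAD_CONST → push 2. Stack: [0, 2]
COMPARE_OP bool(<) → 0 vs 2 = True. Stack: [True]
POP_JUMP_IF_FALSE → pop True; no jump. Stack: []
LOAD_FAST_LOAD_FAST t,i → push 0,0. Stack: [0, 0]
BINARY_OP - → 0 - 0 = 0. Stack: [0]
STORE_FAST t → t=0. Stack: []
LOAD_FAST t → push 0. Stack: [0]
LOAD_CONST → push 3. Stack: [0, 3]
BINARY_OP & → 0 & 3 = 0. Stack: [0]
STORE_FAST t → t=0. Stack: []
LOAD_FAST_LOAD_FAST t,a → push 0,-12. Stack: [0, -12]
BINARY_OP - → 0 - -12 = 12. Stack: [12]
STORE_FAST t → t=12. Stack: []
LOAD_FAST i → push 0. Stack: [0]
LOAD_CONST → push 1. Stack: [0, 1]
BINARY_OP + → 0 + 1 = 1. Stack: [1]
STORE_FAST i → i=1. Stack: []
LOAD_FAST i → push 1. Stack: [1]
LOAD_CONST → push 2. Stack: [1, 2]
COMPARE_OP bool(<) → 1 vs 2 = True. Stack: [True]
POP_JUMP_IF_FALSE → pop True; no jump. Stack: []
LOAD_FAST_LOAD_FAST t,i → push 12,1. Stack: [12, 1]
BINARY_OP - → 12 - 1 = 11. Stack: [11]
STORE_FAST t → t=11. Stack: []
LOAD_FAST t → push 11. Stack: [11]
LOAD_CONST → push 3. Stack: [11, 3]
BINARY_OP & → 11 & 3 = 3. Stack: [3]
STORE_FAST t → t=3. Stack: []
LOAD_FAST_LOAD_FAST t,a → push 3,-12. Stack: [3, -12]
BINARY_OP - → 3 - -12 = 15. Stack: [15]
STORE_FAST t → t=15. Stack: []
LOAD_FAST i → push 1. Stack: [1]
LOAD_CONST → push 1. Stack: [1, 1]
BINARY_OP + → 1 + 1 = 2. Stack: [2]
STORE_FAST i → i=2. Stack: []
LOAD_FAST i → push 2. Stack: [2]
LOAD_CONST → push 2. Stack: [2, 2]
COMPARE_OP bool(<) → 2 vs 2 = False. Stack: [False]
POP_JUMP_IF_FALSE → pop False; jump. Stack: []
LOAD_FAST t → push 15. Stack: [15]
RETURN_VALUE → return 15.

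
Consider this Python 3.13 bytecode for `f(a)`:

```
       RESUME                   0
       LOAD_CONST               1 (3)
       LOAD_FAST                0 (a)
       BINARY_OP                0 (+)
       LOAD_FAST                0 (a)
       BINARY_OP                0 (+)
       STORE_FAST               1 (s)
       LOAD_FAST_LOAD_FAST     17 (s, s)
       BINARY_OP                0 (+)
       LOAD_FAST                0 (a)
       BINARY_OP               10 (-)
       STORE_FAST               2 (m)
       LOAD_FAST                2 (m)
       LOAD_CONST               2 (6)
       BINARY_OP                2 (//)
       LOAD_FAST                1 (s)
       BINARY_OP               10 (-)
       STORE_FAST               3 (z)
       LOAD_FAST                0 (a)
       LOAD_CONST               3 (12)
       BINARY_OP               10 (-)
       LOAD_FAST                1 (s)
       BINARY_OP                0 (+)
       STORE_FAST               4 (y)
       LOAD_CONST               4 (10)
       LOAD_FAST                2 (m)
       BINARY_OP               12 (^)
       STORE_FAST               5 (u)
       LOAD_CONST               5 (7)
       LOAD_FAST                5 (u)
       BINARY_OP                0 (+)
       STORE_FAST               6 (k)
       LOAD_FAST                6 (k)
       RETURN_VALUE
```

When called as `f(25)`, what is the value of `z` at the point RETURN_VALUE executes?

LOAD_CONST → push 3. Stack: [3]
LOAD_FAST a → push 25. Stack: [3, 25]
BINARY_OP + → 3 + 25 = 28. Stack: [28]
LOAD_FAST a → push 25. Stack: [28, 25]
BINARY_OP + → 28 + 25 = 53. Stack: [53]
STORE_FAST s → s=53. Stack: []
LOAD_FAST_LOAD_FAST s,s → push 53,53. Stack: [53, 53]
BINARY_OP + → 53 + 53 = 106. Stack: [106]
LOAD_FAST a → push 25. Stack: [106, 25]
BINARY_OP - → 106 - 25 = 81. Stack: [81]
STORE_FAST m → m=81. Stack: []
LOAD_FAST m → push 81. Stack: [81]
LOAD_CONST → push 6. Stack: [81, 6]
BINARY_OP // → 81 // 6 = 13. Stack: [13]
LOAD_FAST s → push 53. Stack: [13, 53]
BINARY_OP - → 13 - 53 = -40. Stack: [-40]
STORE_FAST z → z=-40. Stack: []
LOAD_FAST a → push 25. Stack: [25]
LOAD_CONST → push 12. Stack: [25, 12]
BINARY_OP - → 25 - 12 = 13. Stack: [13]
LOAD_FAST s → push 53. Stack: [13, 53]
BINARY_OP + → 13 + 53 = 66. Stack: [66]
STORE_FAST y → y=66. Stack: []
LOAD_CONST → push 10. Stack: [10]
LOAD_FAST m → push 81. Stack: [10, 81]
BINARY_OP ^ → 10 ^ 81 = 91. Stack: [91]
STORE_FAST u → u=91. Stack: []
LOAD_CONST → push 7. Stack: [7]
LOAD_FAST u → push 91. Stack: [7, 91]
BINARY_OP + → 7 + 91 = 98. Stack: [98]
STORE_FAST k → k=98. Stack: []
LOAD_FAST k → push 98. Stack: [98]
RETURN_VALUE → return 98.

-40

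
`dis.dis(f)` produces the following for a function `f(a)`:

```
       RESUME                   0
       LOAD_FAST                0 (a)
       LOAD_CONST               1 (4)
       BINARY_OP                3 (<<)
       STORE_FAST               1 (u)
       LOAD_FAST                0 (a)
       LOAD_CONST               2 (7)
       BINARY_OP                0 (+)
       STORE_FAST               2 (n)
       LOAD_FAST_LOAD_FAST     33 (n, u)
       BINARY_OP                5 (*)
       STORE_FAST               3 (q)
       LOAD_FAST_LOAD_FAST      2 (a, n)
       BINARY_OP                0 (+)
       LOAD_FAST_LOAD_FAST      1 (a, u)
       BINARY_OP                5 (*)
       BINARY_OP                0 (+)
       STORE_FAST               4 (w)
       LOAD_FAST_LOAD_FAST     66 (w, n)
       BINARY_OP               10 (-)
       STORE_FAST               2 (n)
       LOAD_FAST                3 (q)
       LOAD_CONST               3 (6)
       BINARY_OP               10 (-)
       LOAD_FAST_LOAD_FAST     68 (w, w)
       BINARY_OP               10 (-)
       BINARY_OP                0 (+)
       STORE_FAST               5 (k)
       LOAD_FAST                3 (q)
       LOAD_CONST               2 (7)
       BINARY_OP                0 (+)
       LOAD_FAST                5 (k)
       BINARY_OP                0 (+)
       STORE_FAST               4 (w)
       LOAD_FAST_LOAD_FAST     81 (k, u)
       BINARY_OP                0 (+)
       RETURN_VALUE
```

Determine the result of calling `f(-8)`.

-6

LOAD_FAST a → push -8. Stack: [-8]
LOAD_CONST → push 4. Stack: [-8, 4]
BINARY_OP << → -8 << 4 = -128. Stack: [-128]
STORE_FAST u → u=-128. Stack: []
LOAD_FAST a → push -8. Stack: [-8]
LOAD_CONST → push 7. Stack: [-8, 7]
BINARY_OP + → -8 + 7 = -1. Stack: [-1]
STORE_FAST n → n=-1. Stack: []
LOAD_FAST_LOAD_FAST n,u → push -1,-128. Stack: [-1, -128]
BINARY_OP * → -1 * -128 = 128. Stack: [128]
STORE_FAST q → q=128. Stack: []
LOAD_FAST_LOAD_FAST a,n → push -8,-1. Stack: [-8, -1]
BINARY_OP + → -8 + -1 = -9. Stack: [-9]
LOAD_FAST_LOAD_FAST a,u → push -8,-128. Stack: [-9, -8, -128]
BINARY_OP * → -8 * -128 = 1024. Stack: [-9, 1024]
BINARY_OP + → -9 + 1024 = 1015. Stack: [1015]
STORE_FAST w → w=1015. Stack: []
LOAD_FAST_LOAD_FAST w,n → push 1015,-1. Stack: [1015, -1]
BINARY_OP - → 1015 - -1 = 1016. Stack: [1016]
STORE_FAST n → n=1016. Stack: []
LOAD_FAST q → push 128. Stack: [128]
LOAD_CONST → push 6. Stack: [128, 6]
BINARY_OP - → 128 - 6 = 122. Stack: [122]
LOAD_FAST_LOAD_FAST w,w → push 1015,1015. Stack: [122, 1015, 1015]
BINARY_OP - → 1015 - 1015 = 0. Stack: [122, 0]
BINARY_OP + → 122 + 0 = 122. Stack: [122]
STORE_FAST k → k=122. Stack: []
LOAD_FAST q → push 128. Stack: [128]
LOAD_CONST → push 7. Stack: [128, 7]
BINARY_OP + → 128 + 7 = 135. Stack: [135]
LOAD_FAST k → push 122. Stack: [135, 122]
BINARY_OP + → 135 + 122 = 257. Stack: [257]
STORE_FAST w → w=257. Stack: []
LOAD_FAST_LOAD_FAST k,u → push 122,-128. Stack: [122, -128]
BINARY_OP + → 122 + -128 = -6. Stack: [-6]
RETURN_VALUE → return -6.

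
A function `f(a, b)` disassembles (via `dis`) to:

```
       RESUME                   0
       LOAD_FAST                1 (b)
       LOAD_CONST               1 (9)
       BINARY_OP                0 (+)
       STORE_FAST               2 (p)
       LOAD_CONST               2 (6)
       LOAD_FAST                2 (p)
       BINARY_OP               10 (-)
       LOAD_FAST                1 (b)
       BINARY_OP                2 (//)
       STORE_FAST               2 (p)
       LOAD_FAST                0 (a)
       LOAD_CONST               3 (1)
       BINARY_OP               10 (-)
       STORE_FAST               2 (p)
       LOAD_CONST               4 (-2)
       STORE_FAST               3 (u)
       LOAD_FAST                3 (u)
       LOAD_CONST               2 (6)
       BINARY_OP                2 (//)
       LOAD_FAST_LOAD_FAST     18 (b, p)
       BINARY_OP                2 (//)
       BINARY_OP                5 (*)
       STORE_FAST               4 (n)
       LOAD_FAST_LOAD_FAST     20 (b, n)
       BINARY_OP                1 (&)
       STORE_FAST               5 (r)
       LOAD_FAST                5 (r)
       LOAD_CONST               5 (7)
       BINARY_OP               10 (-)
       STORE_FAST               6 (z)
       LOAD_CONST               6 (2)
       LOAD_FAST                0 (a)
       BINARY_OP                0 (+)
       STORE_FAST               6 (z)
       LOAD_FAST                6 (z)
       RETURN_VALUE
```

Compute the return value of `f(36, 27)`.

LOAD_FAST b → push 27. Stack: [27]
LOAD_CONST → push 9. Stack: [27, 9]
BINARY_OP + → 27 + 9 = 36. Stack: [36]
STORE_FAST p → p=36. Stack: []
LOAD_CONST → push 6. Stack: [6]
LOAD_FAST p → push 36. Stack: [6, 36]
BINARY_OP - → 6 - 36 = -30. Stack: [-30]
LOAD_FAST b → push 27. Stack: [-30, 27]
BINARY_OP // → -30 // 27 = -2. Stack: [-2]
STORE_FAST p → p=-2. Stack: []
LOAD_FAST a → push 36. Stack: [36]
LOAD_CONST → push 1. Stack: [36, 1]
BINARY_OP - → 36 - 1 = 35. Stack: [35]
STORE_FAST p → p=35. Stack: []
LOAD_CONST → push -2. Stack: [-2]
STORE_FAST u → u=-2. Stack: []
LOAD_FAST u → push -2. Stack: [-2]
LOAD_CONST → push 6. Stack: [-2, 6]
BINARY_OP // → -2 // 6 = -1. Stack: [-1]
LOAD_FAST_LOAD_FAST b,p → push 27,35. Stack: [-1, 27, 35]
BINARY_OP // → 27 // 35 = 0. Stack: [-1, 0]
BINARY_OP * → -1 * 0 = 0. Stack: [0]
STORE_FAST n → n=0. Stack: []
LOAD_FAST_LOAD_FAST b,n → push 27,0. Stack: [27, 0]
BINARY_OP & → 27 & 0 = 0. Stack: [0]
STORE_FAST r → r=0. Stack: []
LOAD_FAST r → push 0. Stack: [0]
LOAD_CONST → push 7. Stack: [0, 7]
BINARY_OP - → 0 - 7 = -7. Stack: [-7]
STORE_FAST z → z=-7. Stack: []
LOAD_CONST → push 2. Stack: [2]
LOAD_FAST a → push 36. Stack: [2, 36]
BINARY_OP + → 2 + 36 = 38. Stack: [38]
STORE_FAST z → z=38. Stack: []
LOAD_FAST z → push 38. Stack: [38]
RETURN_VALUE → return 38.

38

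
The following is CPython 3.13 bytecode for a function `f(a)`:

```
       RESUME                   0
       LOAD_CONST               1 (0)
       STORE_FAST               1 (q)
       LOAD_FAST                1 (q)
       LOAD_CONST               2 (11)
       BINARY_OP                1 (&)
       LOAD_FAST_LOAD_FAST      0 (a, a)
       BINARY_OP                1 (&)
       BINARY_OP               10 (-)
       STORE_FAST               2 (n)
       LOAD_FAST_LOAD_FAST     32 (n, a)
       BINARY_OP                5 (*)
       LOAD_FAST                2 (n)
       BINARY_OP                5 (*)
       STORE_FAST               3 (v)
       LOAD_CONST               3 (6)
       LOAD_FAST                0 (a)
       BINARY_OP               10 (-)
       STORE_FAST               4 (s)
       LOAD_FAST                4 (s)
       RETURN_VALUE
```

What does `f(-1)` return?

7

LOAD_CONST → push 0. Stack: [0]
STORE_FAST q → q=0. Stack: []
LOAD_FAST q → push 0. Stack: [0]
LOAD_CONST → push 11. Stack: [0, 11]
BINARY_OP & → 0 & 11 = 0. Stack: [0]
LOAD_FAST_LOAD_FAST a,a → push -1,-1. Stack: [0, -1, -1]
BINARY_OP & → -1 & -1 = -1. Stack: [0, -1]
BINARY_OP - → 0 - -1 = 1. Stack: [1]
STORE_FAST n → n=1. Stack: []
LOAD_FAST_LOAD_FAST n,a → push 1,-1. Stack: [1, -1]
BINARY_OP * → 1 * -1 = -1. Stack: [-1]
LOAD_FAST n → push 1. Stack: [-1, 1]
BINARY_OP * → -1 * 1 = -1. Stack: [-1]
STORE_FAST v → v=-1. Stack: []
LOAD_CONST → push 6. Stack: [6]
LOAD_FAST a → push -1. Stack: [6, -1]
BINARY_OP - → 6 - -1 = 7. Stack: [7]
STORE_FAST s → s=7. Stack: []
LOAD_FAST s → push 7. Stack: [7]
RETURN_VALUE → return 7.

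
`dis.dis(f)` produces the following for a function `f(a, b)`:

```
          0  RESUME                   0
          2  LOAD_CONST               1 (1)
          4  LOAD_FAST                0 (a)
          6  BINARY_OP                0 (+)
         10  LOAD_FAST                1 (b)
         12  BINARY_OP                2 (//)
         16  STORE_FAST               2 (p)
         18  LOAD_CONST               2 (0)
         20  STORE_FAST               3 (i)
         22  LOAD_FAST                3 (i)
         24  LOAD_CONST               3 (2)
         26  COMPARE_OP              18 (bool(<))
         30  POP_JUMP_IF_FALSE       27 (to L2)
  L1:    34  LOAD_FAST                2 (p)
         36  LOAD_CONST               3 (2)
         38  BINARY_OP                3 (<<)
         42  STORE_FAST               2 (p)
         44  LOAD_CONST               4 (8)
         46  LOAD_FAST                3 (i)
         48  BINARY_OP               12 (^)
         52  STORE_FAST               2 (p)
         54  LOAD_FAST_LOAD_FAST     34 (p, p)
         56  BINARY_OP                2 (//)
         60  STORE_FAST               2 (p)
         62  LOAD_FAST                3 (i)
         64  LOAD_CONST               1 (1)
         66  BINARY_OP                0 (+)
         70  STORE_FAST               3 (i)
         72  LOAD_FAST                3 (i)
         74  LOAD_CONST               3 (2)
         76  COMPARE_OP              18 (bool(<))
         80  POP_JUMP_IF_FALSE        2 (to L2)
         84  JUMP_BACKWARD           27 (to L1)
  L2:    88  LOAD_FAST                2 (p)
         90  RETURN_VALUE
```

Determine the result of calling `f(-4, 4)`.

1

LOAD_CONST → push 1. Stack: [1]
LOAD_FAST a → push -4. Stack: [1, -4]
BINARY_OP + → 1 + -4 = -3. Stack: [-3]
LOAD_FAST b → push 4. Stack: [-3, 4]
BINARY_OP // → -3 // 4 = -1. Stack: [-1]
STORE_FAST p → p=-1. Stack: []
LOAD_CONST → push 0. Stack: [0]
STORE_FAST i → i=0. Stack: []
LOAD_FAST i → push 0. Stack: [0]
LOAD_CONST → push 2. Stack: [0, 2]
COMPARE_OP bool(<) → 0 vs 2 = True. Stack: [True]
POP_JUMP_IF_FALSE → pop True; no jump. Stack: []
LOAD_FAST p → push -1. Stack: [-1]
LOAD_CONST → push 2. Stack: [-1, 2]
BINARY_OP << → -1 << 2 = -4. Stack: [-4]
STORE_FAST p → p=-4. Stack: []
LOAD_CONST → push 8. Stack: [8]
LOAD_FAST i → push 0. Stack: [8, 0]
BINARY_OP ^ → 8 ^ 0 = 8. Stack: [8]
STORE_FAST p → p=8. Stack: []
LOAD_FAST_LOAD_FAST p,p → push 8,8. Stack: [8, 8]
BINARY_OP // → 8 // 8 = 1. Stack: [1]
STORE_FAST p → p=1. Stack: []
LOAD_FAST i → push 0. Stack: [0]
LOAD_CONST → push 1. Stack: [0, 1]
BINARY_OP + → 0 + 1 = 1. Stack: [1]
STORE_FAST i → i=1. Stack: []
LOAD_FAST i → push 1. Stack: [1]
LOAD_CONST → push 2. Stack: [1, 2]
COMPARE_OP bool(<) → 1 vs 2 = True. Stack: [True]
POP_JUMP_IF_FALSE → pop True; no jump. Stack: []
LOAD_FAST p → push 1. Stack: [1]
LOAD_CONST → push 2. Stack: [1, 2]
BINARY_OP << → 1 << 2 = 4. Stack: [4]
STORE_FAST p → p=4. Stack: []
LOAD_CONST → push 8. Stack: [8]
LOAD_FAST i → push 1. Stack: [8, 1]
BINARY_OP ^ → 8 ^ 1 = 9. Stack: [9]
STORE_FAST p → p=9. Stack: []
LOAD_FAST_LOAD_FAST p,p → push 9,9. Stack: [9, 9]
BINARY_OP // → 9 // 9 = 1. Stack: [1]
STORE_FAST p → p=1. Stack: []
LOAD_FAST i → push 1. Stack: [1]
LOAD_CONST → push 1. Stack: [1, 1]
BINARY_OP + → 1 + 1 = 2. Stack: [2]
STORE_FAST i → i=2. Stack: []
LOAD_FAST i → push 2. Stack: [2]
LOAD_CONST → push 2. Stack: [2, 2]
COMPARE_OP bool(<) → 2 vs 2 = False. Stack: [False]
POP_JUMP_IF_FALSE → pop False; jump. Stack: []
LOAD_FAST p → push 1. Stack: [1]
RETURN_VALUE → return 1.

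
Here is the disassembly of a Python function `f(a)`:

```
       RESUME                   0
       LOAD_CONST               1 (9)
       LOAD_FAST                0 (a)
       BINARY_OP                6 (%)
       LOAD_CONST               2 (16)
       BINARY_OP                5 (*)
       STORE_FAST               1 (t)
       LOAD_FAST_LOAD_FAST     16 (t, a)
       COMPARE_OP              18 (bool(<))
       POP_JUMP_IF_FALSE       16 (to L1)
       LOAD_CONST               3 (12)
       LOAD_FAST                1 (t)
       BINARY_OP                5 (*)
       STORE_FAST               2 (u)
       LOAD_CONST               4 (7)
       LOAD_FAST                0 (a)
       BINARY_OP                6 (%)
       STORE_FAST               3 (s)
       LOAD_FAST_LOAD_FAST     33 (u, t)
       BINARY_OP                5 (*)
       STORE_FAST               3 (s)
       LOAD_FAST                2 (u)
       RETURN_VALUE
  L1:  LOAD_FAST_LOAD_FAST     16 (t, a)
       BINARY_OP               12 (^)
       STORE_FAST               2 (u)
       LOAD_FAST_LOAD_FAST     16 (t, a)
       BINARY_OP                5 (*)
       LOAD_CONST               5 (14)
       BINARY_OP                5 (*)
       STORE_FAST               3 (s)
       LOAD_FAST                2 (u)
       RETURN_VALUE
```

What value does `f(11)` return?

LOAD_CONST → push 9. Stack: [9]
LOAD_FAST a → push 11. Stack: [9, 11]
BINARY_OP % → 9 % 11 = 9. Stack: [9]
LOAD_CONST → push 16. Stack: [9, 16]
BINARY_OP * → 9 * 16 = 144. Stack: [144]
STORE_FAST t → t=144. Stack: []
LOAD_FAST_LOAD_FAST t,a → push 144,11. Stack: [144, 11]
COMPARE_OP bool(<) → 144 vs 11 = False. Stack: [False]
POP_JUMP_IF_FALSE → pop False; jump. Stack: []
LOAD_FAST_LOAD_FAST t,a → push 144,11. Stack: [144, 11]
BINARY_OP ^ → 144 ^ 11 = 155. Stack: [155]
STORE_FAST u → u=155. Stack: []
LOAD_FAST_LOAD_FAST t,a → push 144,11. Stack: [144, 11]
BINARY_OP * → 144 * 11 = 1584. Stack: [1584]
LOAD_CONST → push 14. Stack: [1584, 14]
BINARY_OP * → 1584 * 14 = 22176. Stack: [22176]
STORE_FAST s → s=22176. Stack: []
LOAD_FAST u → push 155. Stack: [155]
RETURN_VALUE → return 155.

155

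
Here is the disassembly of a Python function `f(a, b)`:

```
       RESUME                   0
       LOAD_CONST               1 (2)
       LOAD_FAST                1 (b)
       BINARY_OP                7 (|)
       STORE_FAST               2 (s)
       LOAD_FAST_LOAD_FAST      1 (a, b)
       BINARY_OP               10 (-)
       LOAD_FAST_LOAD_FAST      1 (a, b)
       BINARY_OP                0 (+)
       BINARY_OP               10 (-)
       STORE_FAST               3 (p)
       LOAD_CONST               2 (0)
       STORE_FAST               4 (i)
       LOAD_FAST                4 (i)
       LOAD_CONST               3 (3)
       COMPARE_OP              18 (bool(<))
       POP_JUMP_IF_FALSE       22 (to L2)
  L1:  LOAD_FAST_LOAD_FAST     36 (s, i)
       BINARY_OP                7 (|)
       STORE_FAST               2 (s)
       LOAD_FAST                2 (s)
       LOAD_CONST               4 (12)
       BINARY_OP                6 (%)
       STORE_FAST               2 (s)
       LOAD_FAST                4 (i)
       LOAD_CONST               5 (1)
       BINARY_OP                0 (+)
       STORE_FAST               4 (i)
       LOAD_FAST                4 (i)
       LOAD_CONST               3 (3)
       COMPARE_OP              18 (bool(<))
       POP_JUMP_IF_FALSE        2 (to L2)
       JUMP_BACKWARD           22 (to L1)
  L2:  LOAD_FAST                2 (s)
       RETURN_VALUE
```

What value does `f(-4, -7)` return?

7

LOAD_CONST → push 2. Stack: [2]
LOAD_FAST b → push -7. Stack: [2, -7]
BINARY_OP | → 2 | -7 = -5. Stack: [-5]
STORE_FAST s → s=-5. Stack: []
LOAD_FAST_LOAD_FAST a,b → push -4,-7. Stack: [-4, -7]
BINARY_OP - → -4 - -7 = 3. Stack: [3]
LOAD_FAST_LOAD_FAST a,b → push -4,-7. Stack: [3, -4, -7]
BINARY_OP + → -4 + -7 = -11. Stack: [3, -11]
BINARY_OP - → 3 - -11 = 14. Stack: [14]
STORE_FAST p → p=14. Stack: []
LOAD_CONST → push 0. Stack: [0]
STORE_FAST i → i=0. Stack: []
LOAD_FAST i → push 0. Stack: [0]
LOAD_CONST → push 3. Stack: [0, 3]
COMPARE_OP bool(<) → 0 vs 3 = True. Stack: [True]
POP_JUMP_IF_FALSE → pop True; no jump. Stack: []
LOAD_FAST_LOAD_FAST s,i → push -5,0. Stack: [-5, 0]
BINARY_OP | → -5 | 0 = -5. Stack: [-5]
STORE_FAST s → s=-5. Stack: []
LOAD_FAST s → push -5. Stack: [-5]
LOAD_CONST → push 12. Stack: [-5, 12]
BINARY_OP % → -5 % 12 = 7. Stack: [7]
STORE_FAST s → s=7. Stack: []
LOAD_FAST i → push 0. Stack: [0]
LOAD_CONST → push 1. Stack: [0, 1]
BINARY_OP + → 0 + 1 = 1. Stack: [1]
STORE_FAST i → i=1. Stack: []
LOAD_FAST i → push 1. Stack: [1]
LOAD_CONST → push 3. Stack: [1, 3]
COMPARE_OP bool(<) → 1 vs 3 = True. Stack: [True]
POP_JUMP_IF_FALSE → pop True; no jump. Stack: []
LOAD_FAST_LOAD_FAST s,i → push 7,1. Stack: [7, 1]
BINARY_OP | → 7 | 1 = 7. Stack: [7]
STORE_FAST s → s=7. Stack: []
LOAD_FAST s → push 7. Stack: [7]
LOAD_CONST → push 12. Stack: [7, 12]
BINARY_OP % → 7 % 12 = 7. Stack: [7]
STORE_FAST s → s=7. Stack: []
LOAD_FAST i → push 1. Stack: [1]
LOAD_CONST → push 1. Stack: [1, 1]
BINARY_OP + → 1 + 1 = 2. Stack: [2]
STORE_FAST i → i=2. Stack: []
LOAD_FAST i → push 2. Stack: [2]
LOAD_CONST → push 3. Stack: [2, 3]
COMPARE_OP bool(<) → 2 vs 3 = True. Stack: [True]
POP_JUMP_IF_FALSE → pop True; no jump. Stack: []
LOAD_FAST_LOAD_FAST s,i → push 7,2. Stack: [7, 2]
BINARY_OP | → 7 | 2 = 7. Stack: [7]
STORE_FAST s → s=7. Stack: []
LOAD_FAST s → push 7. Stack: [7]
LOAD_CONST → push 12. Stack: [7, 12]
BINARY_OP % → 7 % 12 = 7. Stack: [7]
STORE_FAST s → s=7. Stack: []
LOAD_FAST i → push 2. Stack: [2]
LOAD_CONST → push 1. Stack: [2, 1]
BINARY_OP + → 2 + 1 = 3. Stack: [3]
STORE_FAST i → i=3. Stack: []
LOAD_FAST i → push 3. Stack: [3]
LOAD_CONST → push 3. Stack: [3, 3]
COMPARE_OP bool(<) → 3 vs 3 = False. Stack: [False]
POP_JUMP_IF_FALSE → pop False; jump. Stack: []
LOAD_FAST s → push 7. Stack: [7]
RETURN_VALUE → return 7.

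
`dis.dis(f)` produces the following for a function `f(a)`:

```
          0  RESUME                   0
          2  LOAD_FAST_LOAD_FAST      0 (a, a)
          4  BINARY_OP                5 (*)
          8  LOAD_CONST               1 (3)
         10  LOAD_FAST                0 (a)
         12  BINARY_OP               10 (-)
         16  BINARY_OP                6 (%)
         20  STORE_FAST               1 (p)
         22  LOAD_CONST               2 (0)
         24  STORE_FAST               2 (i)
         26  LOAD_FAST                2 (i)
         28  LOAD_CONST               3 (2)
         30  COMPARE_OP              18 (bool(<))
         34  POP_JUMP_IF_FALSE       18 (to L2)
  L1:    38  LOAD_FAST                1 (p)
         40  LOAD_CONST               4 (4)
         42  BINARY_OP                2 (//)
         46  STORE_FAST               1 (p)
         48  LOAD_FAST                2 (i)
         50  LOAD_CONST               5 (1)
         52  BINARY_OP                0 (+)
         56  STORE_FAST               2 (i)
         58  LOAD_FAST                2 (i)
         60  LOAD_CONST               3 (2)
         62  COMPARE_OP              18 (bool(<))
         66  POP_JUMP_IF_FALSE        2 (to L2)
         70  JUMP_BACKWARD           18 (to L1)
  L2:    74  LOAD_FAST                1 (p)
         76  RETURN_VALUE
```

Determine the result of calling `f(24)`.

LOAD_FAST_LOAD_FAST a,a → push 24,24. Stack: [24, 24]
BINARY_OP * → 24 * 24 = 576. Stack: [576]
LOAD_CONST → push 3. Stack: [576, 3]
LOAD_FAST a → push 24. Stack: [576, 3, 24]
BINARY_OP - → 3 - 24 = -21. Stack: [576, -21]
BINARY_OP % → 576 % -21 = -12. Stack: [-12]
STORE_FAST p → p=-12. Stack: []
LOAD_CONST → push 0. Stack: [0]
STORE_FAST i → i=0. Stack: []
LOAD_FAST i → push 0. Stack: [0]
LOAD_CONST → push 2. Stack: [0, 2]
COMPARE_OP bool(<) → 0 vs 2 = True. Stack: [True]
POP_JUMP_IF_FALSE → pop True; no jump. Stack: []
LOAD_FAST p → push -12. Stack: [-12]
LOAD_CONST → push 4. Stack: [-12, 4]
BINARY_OP // → -12 // 4 = -3. Stack: [-3]
STORE_FAST p → p=-3. Stack: []
LOAD_FAST i → push 0. Stack: [0]
LOAD_CONST → push 1. Stack: [0, 1]
BINARY_OP + → 0 + 1 = 1. Stack: [1]
STORE_FAST i → i=1. Stack: []
LOAD_FAST i → push 1. Stack: [1]
LOAD_CONST → push 2. Stack: [1, 2]
COMPARE_OP bool(<) → 1 vs 2 = True. Stack: [True]
POP_JUMP_IF_FALSE → pop True; no jump. Stack: []
LOAD_FAST p → push -3. Stack: [-3]
LOAD_CONST → push 4. Stack: [-3, 4]
BINARY_OP // → -3 // 4 = -1. Stack: [-1]
STORE_FAST p → p=-1. Stack: []
LOAD_FAST i → push 1. Stack: [1]
LOAD_CONST → push 1. Stack: [1, 1]
BINARY_OP + → 1 + 1 = 2. Stack: [2]
STORE_FAST i → i=2. Stack: []
LOAD_FAST i → push 2. Stack: [2]
LOAD_CONST → push 2. Stack: [2, 2]
COMPARE_OP bool(<) → 2 vs 2 = False. Stack: [False]
POP_JUMP_IF_FALSE → pop False; jump. Stack: []
LOAD_FAST p → push -1. Stack: [-1]
RETURN_VALUE → return -1.

-1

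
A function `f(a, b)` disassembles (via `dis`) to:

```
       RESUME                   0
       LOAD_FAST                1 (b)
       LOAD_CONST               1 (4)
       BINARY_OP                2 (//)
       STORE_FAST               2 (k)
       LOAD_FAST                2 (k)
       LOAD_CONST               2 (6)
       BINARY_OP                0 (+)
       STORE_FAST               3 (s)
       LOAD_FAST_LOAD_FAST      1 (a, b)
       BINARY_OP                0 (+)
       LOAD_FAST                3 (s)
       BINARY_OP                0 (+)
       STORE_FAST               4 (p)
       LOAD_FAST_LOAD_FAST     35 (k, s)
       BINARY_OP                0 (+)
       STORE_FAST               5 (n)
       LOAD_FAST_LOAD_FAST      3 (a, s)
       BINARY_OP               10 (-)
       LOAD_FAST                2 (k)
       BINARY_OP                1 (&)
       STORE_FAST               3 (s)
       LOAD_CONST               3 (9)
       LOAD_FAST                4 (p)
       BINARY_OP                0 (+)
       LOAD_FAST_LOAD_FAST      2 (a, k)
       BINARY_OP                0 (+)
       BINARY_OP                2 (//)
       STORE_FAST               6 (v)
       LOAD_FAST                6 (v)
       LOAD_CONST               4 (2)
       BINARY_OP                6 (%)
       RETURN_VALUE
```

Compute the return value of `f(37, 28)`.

LOAD_FAST b → push 28. Stack: [28]
LOAD_CONST → push 4. Stack: [28, 4]
BINARY_OP // → 28 // 4 = 7. Stack: [7]
STORE_FAST k → k=7. Stack: []
LOAD_FAST k → push 7. Stack: [7]
LOAD_CONST → push 6. Stack: [7, 6]
BINARY_OP + → 7 + 6 = 13. Stack: [13]
STORE_FAST s → s=13. Stack: []
LOAD_FAST_LOAD_FAST a,b → push 37,28. Stack: [37, 28]
BINARY_OP + → 37 + 28 = 65. Stack: [65]
LOAD_FAST s → push 13. Stack: [65, 13]
BINARY_OP + → 65 + 13 = 78. Stack: [78]
STORE_FAST p → p=78. Stack: []
LOAD_FAST_LOAD_FAST k,s → push 7,13. Stack: [7, 13]
BINARY_OP + → 7 + 13 = 20. Stack: [20]
STORE_FAST n → n=20. Stack: []
LOAD_FAST_LOAD_FAST a,s → push 37,13. Stack: [37, 13]
BINARY_OP - → 37 - 13 = 24. Stack: [24]
LOAD_FAST k → push 7. Stack: [24, 7]
BINARY_OP & → 24 & 7 = 0. Stack: [0]
STORE_FAST s → s=0. Stack: []
LOAD_CONST → push 9. Stack: [9]
LOAD_FAST p → push 78. Stack: [9, 78]
BINARY_OP + → 9 + 78 = 87. Stack: [87]
LOAD_FAST_LOAD_FAST a,k → push 37,7. Stack: [87, 37, 7]
BINARY_OP + → 37 + 7 = 44. Stack: [87, 44]
BINARY_OP // → 87 // 44 = 1. Stack: [1]
STORE_FAST v → v=1. Stack: []
LOAD_FAST v → push 1. Stack: [1]
LOAD_CONST → push 2. Stack: [1, 2]
BINARY_OP % → 1 % 2 = 1. Stack: [1]
RETURN_VALUE → return 1.

1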